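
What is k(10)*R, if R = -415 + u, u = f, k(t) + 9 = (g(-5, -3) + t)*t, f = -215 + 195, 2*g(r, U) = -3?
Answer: -33060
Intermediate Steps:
g(r, U) = -3/2 (g(r, U) = (½)*(-3) = -3/2)
f = -20
k(t) = -9 + t*(-3/2 + t) (k(t) = -9 + (-3/2 + t)*t = -9 + t*(-3/2 + t))
u = -20
R = -435 (R = -415 - 20 = -435)
k(10)*R = (-9 + 10² - 3/2*10)*(-435) = (-9 + 100 - 15)*(-435) = 76*(-435) = -33060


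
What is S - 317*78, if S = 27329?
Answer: 2603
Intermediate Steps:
S - 317*78 = 27329 - 317*78 = 27329 - 1*24726 = 27329 - 24726 = 2603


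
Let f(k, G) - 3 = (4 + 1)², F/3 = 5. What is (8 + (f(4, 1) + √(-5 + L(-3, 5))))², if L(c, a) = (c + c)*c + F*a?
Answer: 1384 + 144*√22 ≈ 2059.4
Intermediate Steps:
F = 15 (F = 3*5 = 15)
L(c, a) = 2*c² + 15*a (L(c, a) = (c + c)*c + 15*a = (2*c)*c + 15*a = 2*c² + 15*a)
f(k, G) = 28 (f(k, G) = 3 + (4 + 1)² = 3 + 5² = 3 + 25 = 28)
(8 + (f(4, 1) + √(-5 + L(-3, 5))))² = (8 + (28 + √(-5 + (2*(-3)² + 15*5))))² = (8 + (28 + √(-5 + (2*9 + 75))))² = (8 + (28 + √(-5 + (18 + 75))))² = (8 + (28 + √(-5 + 93)))² = (8 + (28 + √88))² = (8 + (28 + 2*√22))² = (36 + 2*√22)²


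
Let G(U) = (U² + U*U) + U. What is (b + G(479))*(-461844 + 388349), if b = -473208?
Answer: 1017685265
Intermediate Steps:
G(U) = U + 2*U² (G(U) = (U² + U²) + U = 2*U² + U = U + 2*U²)
(b + G(479))*(-461844 + 388349) = (-473208 + 479*(1 + 2*479))*(-461844 + 388349) = (-473208 + 479*(1 + 958))*(-73495) = (-473208 + 479*959)*(-73495) = (-473208 + 459361)*(-73495) = -13847*(-73495) = 1017685265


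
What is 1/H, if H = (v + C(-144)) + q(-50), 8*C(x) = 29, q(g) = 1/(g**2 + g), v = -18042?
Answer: -9800/176776071 ≈ -5.5437e-5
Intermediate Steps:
q(g) = 1/(g + g**2)
C(x) = 29/8 (C(x) = (1/8)*29 = 29/8)
H = -176776071/9800 (H = (-18042 + 29/8) + 1/((-50)*(1 - 50)) = -144307/8 - 1/50/(-49) = -144307/8 - 1/50*(-1/49) = -144307/8 + 1/2450 = -176776071/9800 ≈ -18038.)
1/H = 1/(-176776071/9800) = -9800/176776071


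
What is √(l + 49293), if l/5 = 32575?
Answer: 2*√53042 ≈ 460.62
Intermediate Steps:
l = 162875 (l = 5*32575 = 162875)
√(l + 49293) = √(162875 + 49293) = √212168 = 2*√53042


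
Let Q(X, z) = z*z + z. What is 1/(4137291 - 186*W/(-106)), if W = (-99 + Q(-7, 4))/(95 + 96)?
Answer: 10123/41881789446 ≈ 2.4170e-7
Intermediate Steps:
Q(X, z) = z + z² (Q(X, z) = z² + z = z + z²)
W = -79/191 (W = (-99 + 4*(1 + 4))/(95 + 96) = (-99 + 4*5)/191 = (-99 + 20)*(1/191) = -79*1/191 = -79/191 ≈ -0.41361)
1/(4137291 - 186*W/(-106)) = 1/(4137291 - 186*(-79/191)/(-106)) = 1/(4137291 + (14694/191)*(-1/106)) = 1/(4137291 - 7347/10123) = 1/(41881789446/10123) = 10123/41881789446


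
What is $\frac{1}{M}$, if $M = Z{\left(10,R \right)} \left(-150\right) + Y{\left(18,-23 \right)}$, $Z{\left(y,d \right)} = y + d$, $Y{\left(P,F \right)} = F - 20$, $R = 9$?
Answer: $- \frac{1}{2893} \approx -0.00034566$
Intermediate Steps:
$Y{\left(P,F \right)} = -20 + F$ ($Y{\left(P,F \right)} = F - 20 = -20 + F$)
$Z{\left(y,d \right)} = d + y$
$M = -2893$ ($M = \left(9 + 10\right) \left(-150\right) - 43 = 19 \left(-150\right) - 43 = -2850 - 43 = -2893$)
$\frac{1}{M} = \frac{1}{-2893} = - \frac{1}{2893}$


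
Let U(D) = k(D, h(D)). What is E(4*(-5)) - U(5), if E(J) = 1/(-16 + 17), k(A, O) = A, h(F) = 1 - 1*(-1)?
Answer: -4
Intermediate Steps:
h(F) = 2 (h(F) = 1 + 1 = 2)
U(D) = D
E(J) = 1 (E(J) = 1/1 = 1)
E(4*(-5)) - U(5) = 1 - 1*5 = 1 - 5 = -4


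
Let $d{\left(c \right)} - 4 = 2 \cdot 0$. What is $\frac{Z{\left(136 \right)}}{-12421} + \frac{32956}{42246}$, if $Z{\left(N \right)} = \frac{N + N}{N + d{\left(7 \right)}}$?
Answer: $\frac{7162126966}{9182907405} \approx 0.77994$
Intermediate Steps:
$d{\left(c \right)} = 4$ ($d{\left(c \right)} = 4 + 2 \cdot 0 = 4 + 0 = 4$)
$Z{\left(N \right)} = \frac{2 N}{4 + N}$ ($Z{\left(N \right)} = \frac{N + N}{N + 4} = \frac{2 N}{4 + N}$)
$\frac{Z{\left(136 \right)}}{-12421} + \frac{32956}{42246} = \frac{2 \cdot 136 \frac{1}{4 + 136}}{-12421} + \frac{32956}{42246} = 2 \cdot 136 \cdot \frac{1}{140} \left(- \frac{1}{12421}\right) + 32956 \cdot \frac{1}{42246} = 2 \cdot 136 \cdot \frac{1}{140} \left(- \frac{1}{12421}\right) + \frac{16478}{21123} = \frac{68}{35} \left(- \frac{1}{12421}\right) + \frac{16478}{21123} = - \frac{68}{434735} + \frac{16478}{21123} = \frac{7162126966}{9182907405}$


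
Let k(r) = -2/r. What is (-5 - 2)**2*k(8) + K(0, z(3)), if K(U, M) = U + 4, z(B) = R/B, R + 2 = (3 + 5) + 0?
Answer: -33/4 ≈ -8.2500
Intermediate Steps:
R = 6 (R = -2 + ((3 + 5) + 0) = -2 + (8 + 0) = -2 + 8 = 6)
z(B) = 6/B
K(U, M) = 4 + U
(-5 - 2)**2*k(8) + K(0, z(3)) = (-5 - 2)**2*(-2/8) + (4 + 0) = (-7)**2*(-2*1/8) + 4 = 49*(-1/4) + 4 = -49/4 + 4 = -33/4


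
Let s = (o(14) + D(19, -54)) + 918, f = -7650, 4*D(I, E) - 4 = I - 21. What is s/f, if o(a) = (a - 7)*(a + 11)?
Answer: -243/1700 ≈ -0.14294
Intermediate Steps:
D(I, E) = -17/4 + I/4 (D(I, E) = 1 + (I - 21)/4 = 1 + (-21 + I)/4 = 1 + (-21/4 + I/4) = -17/4 + I/4)
o(a) = (-7 + a)*(11 + a)
s = 2187/2 (s = ((-77 + 14² + 4*14) + (-17/4 + (¼)*19)) + 918 = ((-77 + 196 + 56) + (-17/4 + 19/4)) + 918 = (175 + ½) + 918 = 351/2 + 918 = 2187/2 ≈ 1093.5)
s/f = (2187/2)/(-7650) = (2187/2)*(-1/7650) = -243/1700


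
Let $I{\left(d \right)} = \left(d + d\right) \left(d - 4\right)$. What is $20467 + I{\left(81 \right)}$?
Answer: $32941$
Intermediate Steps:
$I{\left(d \right)} = 2 d \left(-4 + d\right)$
$20467 + I{\left(81 \right)} = 20467 + 2 \cdot 81 \left(-4 + 81\right) = 20467 + 2 \cdot 81 \cdot 77 = 20467 + 12474 = 32941$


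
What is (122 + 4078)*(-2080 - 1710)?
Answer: -15918000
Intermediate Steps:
(122 + 4078)*(-2080 - 1710) = 4200*(-3790) = -15918000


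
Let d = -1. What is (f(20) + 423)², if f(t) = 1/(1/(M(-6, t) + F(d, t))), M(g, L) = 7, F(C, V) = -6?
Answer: 179776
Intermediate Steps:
f(t) = 1 (f(t) = 1/(1/(7 - 6)) = 1/(1/1) = 1/1 = 1)
(f(20) + 423)² = (1 + 423)² = 424² = 179776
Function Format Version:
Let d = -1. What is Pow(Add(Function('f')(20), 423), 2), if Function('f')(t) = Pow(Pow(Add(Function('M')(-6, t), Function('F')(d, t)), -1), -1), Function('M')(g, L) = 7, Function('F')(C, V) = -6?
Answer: 179776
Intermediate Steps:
Function('f')(t) = 1 (Function('f')(t) = Pow(Pow(Add(7, -6), -1), -1) = Pow(Pow(1, -1), -1) = Pow(1, -1) = 1)
Pow(Add(Function('f')(20), 423), 2) = Pow(Add(1, 423), 2) = Pow(424, 2) = 179776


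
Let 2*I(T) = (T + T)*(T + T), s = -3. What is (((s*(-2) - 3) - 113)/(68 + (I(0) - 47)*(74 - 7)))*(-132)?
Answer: -4840/1027 ≈ -4.7128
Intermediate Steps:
I(T) = 2*T² (I(T) = ((T + T)*(T + T))/2 = ((2*T)*(2*T))/2 = (4*T²)/2 = 2*T²)
(((s*(-2) - 3) - 113)/(68 + (I(0) - 47)*(74 - 7)))*(-132) = (((-3*(-2) - 3) - 113)/(68 + (2*0² - 47)*(74 - 7)))*(-132) = (((6 - 3) - 113)/(68 + (2*0 - 47)*67))*(-132) = ((3 - 113)/(68 + (0 - 47)*67))*(-132) = -110/(68 - 47*67)*(-132) = -110/(68 - 3149)*(-132) = -110/(-3081)*(-132) = -110*(-1/3081)*(-132) = (110/3081)*(-132) = -4840/1027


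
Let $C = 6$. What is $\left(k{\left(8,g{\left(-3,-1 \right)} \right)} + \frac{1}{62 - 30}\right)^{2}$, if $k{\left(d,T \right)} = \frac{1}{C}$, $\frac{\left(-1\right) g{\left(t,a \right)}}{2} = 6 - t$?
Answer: $\frac{361}{9216} \approx 0.039171$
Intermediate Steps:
$g{\left(t,a \right)} = -12 + 2 t$ ($g{\left(t,a \right)} = - 2 \left(6 - t\right) = -12 + 2 t$)
$k{\left(d,T \right)} = \frac{1}{6}$
$\left(k{\left(8,g{\left(-3,-1 \right)} \right)} + \frac{1}{62 - 30}\right)^{2} = \left(\frac{1}{6} + \frac{1}{62 - 30}\right)^{2} = \left(\frac{1}{6} + \frac{1}{32}\right)^{2} = \left(\frac{19}{96}\right)^{2} = \frac{361}{9216}$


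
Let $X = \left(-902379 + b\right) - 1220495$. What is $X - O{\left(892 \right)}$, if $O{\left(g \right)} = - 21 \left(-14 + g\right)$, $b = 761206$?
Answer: $-1343230$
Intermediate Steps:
$O{\left(g \right)} = 294 - 21 g$
$X = -1361668$ ($X = \left(-902379 + 761206\right) - 1220495 = -141173 - 1220495 = -1361668$)
$X - O{\left(892 \right)} = -1361668 - \left(294 - 18732\right) = -1361668 - -18438 = -1361668 + 18438 = -1343230$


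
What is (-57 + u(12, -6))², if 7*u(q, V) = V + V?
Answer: 168921/49 ≈ 3447.4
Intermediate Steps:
u(q, V) = 2*V/7 (u(q, V) = (V + V)/7 = (2*V)/7 = 2*V/7)
(-57 + u(12, -6))² = (-57 + (2/7)*(-6))² = (-57 - 12/7)² = (-411/7)² = 168921/49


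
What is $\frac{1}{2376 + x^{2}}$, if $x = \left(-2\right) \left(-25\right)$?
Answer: $\frac{1}{4876} \approx 0.00020509$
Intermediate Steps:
$x = 50$
$\frac{1}{2376 + x^{2}} = \frac{1}{2376 + 50^{2}} = \frac{1}{2376 + 2500} = \frac{1}{4876}$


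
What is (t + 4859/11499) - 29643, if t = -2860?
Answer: -373747138/11499 ≈ -32503.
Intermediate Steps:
(t + 4859/11499) - 29643 = (-2860 + 4859/11499) - 29643 = -32882281/11499 - 29643 = -373747138/11499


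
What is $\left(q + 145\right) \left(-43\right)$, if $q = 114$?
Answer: $-11137$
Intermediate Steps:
$\left(q + 145\right) \left(-43\right) = \left(114 + 145\right) \left(-43\right) = 259 \left(-43\right) = -11137$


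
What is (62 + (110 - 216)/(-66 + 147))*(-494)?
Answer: -2428504/81 ≈ -29982.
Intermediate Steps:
(62 + (110 - 216)/(-66 + 147))*(-494) = (62 - 106/81)*(-494) = (4916/81)*(-494) = -2428504/81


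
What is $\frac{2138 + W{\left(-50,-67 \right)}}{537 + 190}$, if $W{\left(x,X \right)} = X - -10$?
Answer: $\frac{2081}{727} \approx 2.8624$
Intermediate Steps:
$W{\left(x,X \right)} = 10 + X$ ($W{\left(x,X \right)} = X + 10 = 10 + X$)
$\frac{2138 + W{\left(-50,-67 \right)}}{537 + 190} = \frac{2138 + \left(10 - 67\right)}{537 + 190} = \frac{2138 - 57}{727} = 2081 \cdot \frac{1}{727} = \frac{2081}{727}$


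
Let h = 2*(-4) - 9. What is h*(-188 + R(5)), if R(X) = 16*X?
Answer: 1836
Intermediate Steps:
h = -17 (h = -8 - 9 = -17)
h*(-188 + R(5)) = -17*(-188 + 16*5) = -17*(-188 + 80) = -17*(-108) = 1836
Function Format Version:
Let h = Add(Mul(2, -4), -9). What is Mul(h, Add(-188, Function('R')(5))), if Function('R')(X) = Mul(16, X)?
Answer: 1836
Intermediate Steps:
h = -17 (h = Add(-8, -9) = -17)
Mul(h, Add(-188, Function('R')(5))) = Mul(-17, Add(-188, Mul(16, 5))) = Mul(-17, Add(-188, 80)) = Mul(-17, -108) = 1836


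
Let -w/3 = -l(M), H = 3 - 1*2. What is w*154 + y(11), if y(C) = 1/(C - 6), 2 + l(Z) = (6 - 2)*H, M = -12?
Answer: 4621/5 ≈ 924.20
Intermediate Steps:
H = 1 (H = 3 - 2 = 1)
l(Z) = 2 (l(Z) = -2 + (6 - 2)*1 = -2 + 4*1 = -2 + 4 = 2)
y(C) = 1/(-6 + C)
w = 6 (w = -(-3)*2 = -3*(-2) = 6)
w*154 + y(11) = 6*154 + 1/(-6 + 11) = 924 + 1/5 = 924 + ⅕ = 4621/5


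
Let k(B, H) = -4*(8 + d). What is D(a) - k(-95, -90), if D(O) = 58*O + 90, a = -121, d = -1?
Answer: -6900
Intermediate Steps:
D(O) = 90 + 58*O
k(B, H) = -28 (k(B, H) = -4*(8 - 1) = -4*7 = -28)
D(a) - k(-95, -90) = (90 + 58*(-121)) - 1*(-28) = (90 - 7018) + 28 = -6928 + 28 = -6900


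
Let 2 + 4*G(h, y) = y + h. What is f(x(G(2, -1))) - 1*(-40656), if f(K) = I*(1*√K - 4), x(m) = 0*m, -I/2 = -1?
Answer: 40648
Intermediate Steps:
I = 2 (I = -2*(-1) = 2)
G(h, y) = -½ + h/4 + y/4 (G(h, y) = -½ + (y + h)/4 = -½ + (h + y)/4 = -½ + (h/4 + y/4) = -½ + h/4 + y/4)
x(m) = 0
f(K) = -8 + 2*√K (f(K) = 2*(1*√K - 4) = 2*(√K - 4) = 2*(-4 + √K) = -8 + 2*√K)
f(x(G(2, -1))) - 1*(-40656) = (-8 + 2*√0) - 1*(-40656) = (-8 + 2*0) + 40656 = (-8 + 0) + 40656 = -8 + 40656 = 40648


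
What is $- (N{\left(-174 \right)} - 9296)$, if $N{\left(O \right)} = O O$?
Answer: $-20980$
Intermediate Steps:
$N{\left(O \right)} = O^{2}$
$- (N{\left(-174 \right)} - 9296) = - (\left(-174\right)^{2} - 9296) = - (30276 - 9296) = \left(-1\right) 20980 = -20980$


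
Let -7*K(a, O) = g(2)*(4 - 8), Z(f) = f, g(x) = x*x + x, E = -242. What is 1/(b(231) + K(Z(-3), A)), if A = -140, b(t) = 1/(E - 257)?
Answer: 3493/11969 ≈ 0.29184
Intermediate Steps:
g(x) = x + x**2 (g(x) = x**2 + x = x + x**2)
b(t) = -1/499 (b(t) = 1/(-242 - 257) = 1/(-499) = -1/499)
K(a, O) = 24/7 (K(a, O) = -2*(1 + 2)*(4 - 8)/7 = -2*3*(-4)/7 = -6*(-4)/7 = -1/7*(-24) = 24/7)
1/(b(231) + K(Z(-3), A)) = 1/(-1/499 + 24/7) = 1/(11969/3493) = 3493/11969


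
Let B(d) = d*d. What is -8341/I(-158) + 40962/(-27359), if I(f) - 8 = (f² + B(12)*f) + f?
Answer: -312665063/56414258 ≈ -5.5423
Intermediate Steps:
B(d) = d²
I(f) = 8 + f² + 145*f (I(f) = 8 + ((f² + 12²*f) + f) = 8 + ((f² + 144*f) + f) = 8 + (f² + 145*f) = 8 + f² + 145*f)
-8341/I(-158) + 40962/(-27359) = -8341/(8 + (-158)² + 145*(-158)) + 40962/(-27359) = -8341/(8 + 24964 - 22910) + 40962*(-1/27359) = -8341/2062 - 40962/27359 = -312665063/56414258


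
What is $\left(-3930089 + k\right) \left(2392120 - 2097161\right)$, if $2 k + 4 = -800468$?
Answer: $-1277268331675$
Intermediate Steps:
$k = -400236$ ($k = -2 + \frac{1}{2} \left(-800468\right) = -2 - 400234 = -400236$)
$\left(-3930089 + k\right) \left(2392120 - 2097161\right) = \left(-3930089 - 400236\right) \left(2392120 - 2097161\right) = - 4330325 \left(2392120 + \left(-2247360 + 150199\right)\right) = - 4330325 \left(2392120 - 2097161\right) = \left(-4330325\right) 294959 = -1277268331675$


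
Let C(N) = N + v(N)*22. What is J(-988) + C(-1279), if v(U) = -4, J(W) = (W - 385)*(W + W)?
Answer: 2711681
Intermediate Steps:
J(W) = 2*W*(-385 + W) (J(W) = (-385 + W)*(2*W) = 2*W*(-385 + W))
C(N) = -88 + N (C(N) = N - 4*22 = N - 88 = -88 + N)
J(-988) + C(-1279) = 2*(-988)*(-385 - 988) + (-88 - 1279) = 2*(-988)*(-1373) - 1367 = 2713048 - 1367 = 2711681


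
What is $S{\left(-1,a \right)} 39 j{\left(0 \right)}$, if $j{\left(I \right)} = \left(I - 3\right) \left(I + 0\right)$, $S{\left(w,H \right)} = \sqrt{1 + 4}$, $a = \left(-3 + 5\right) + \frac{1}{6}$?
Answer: $0$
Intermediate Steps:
$a = \frac{13}{6}$ ($a = 2 + \frac{1}{6} = \frac{13}{6} \approx 2.1667$)
$S{\left(w,H \right)} = \sqrt{5}$
$j{\left(I \right)} = I \left(-3 + I\right)$ ($j{\left(I \right)} = \left(-3 + I\right) I = I \left(-3 + I\right)$)
$S{\left(-1,a \right)} 39 j{\left(0 \right)} = \sqrt{5} \cdot 39 \cdot 0 \left(-3 + 0\right) = 39 \sqrt{5} \cdot 0 \left(-3\right) = 39 \sqrt{5} \cdot 0 = 0$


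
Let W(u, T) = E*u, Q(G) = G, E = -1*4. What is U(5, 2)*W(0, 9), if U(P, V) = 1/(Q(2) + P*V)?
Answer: 0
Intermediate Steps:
E = -4
W(u, T) = -4*u
U(P, V) = 1/(2 + P*V)
U(5, 2)*W(0, 9) = (-4*0)/(2 + 5*2) = 0/(2 + 10) = 0/12 = (1/12)*0 = 0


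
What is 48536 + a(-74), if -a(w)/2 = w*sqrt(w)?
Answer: 48536 + 148*I*sqrt(74) ≈ 48536.0 + 1273.1*I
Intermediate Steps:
a(w) = -2*w**(3/2) (a(w) = -2*w*sqrt(w) = -2*w**(3/2))
48536 + a(-74) = 48536 - (-148)*I*sqrt(74) = 48536 + 148*I*sqrt(74)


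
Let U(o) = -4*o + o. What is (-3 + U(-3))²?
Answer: 36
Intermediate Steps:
U(o) = -3*o
(-3 + U(-3))² = (-3 - 3*(-3))² = (-3 + 9)² = 6² = 36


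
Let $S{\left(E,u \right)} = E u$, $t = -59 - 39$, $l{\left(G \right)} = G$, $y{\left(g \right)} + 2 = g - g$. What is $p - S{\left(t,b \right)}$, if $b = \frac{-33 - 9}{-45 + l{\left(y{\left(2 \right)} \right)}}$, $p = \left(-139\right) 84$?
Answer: $- \frac{544656}{47} \approx -11588.0$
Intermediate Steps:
$y{\left(g \right)} = -2$ ($y{\left(g \right)} = -2 + \left(g - g\right) = -2 + 0 = -2$)
$t = -98$
$p = -11676$
$b = \frac{42}{47}$ ($b = \frac{-33 - 9}{-45 - 2} = - \frac{42}{-47} = \left(-42\right) \left(- \frac{1}{47}\right) = \frac{42}{47} \approx 0.89362$)
$p - S{\left(t,b \right)} = -11676 - \left(-98\right) \frac{42}{47} = -11676 - - \frac{4116}{47} = -11676 + \frac{4116}{47} = - \frac{544656}{47}$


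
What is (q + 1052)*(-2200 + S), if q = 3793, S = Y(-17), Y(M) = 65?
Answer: -10344075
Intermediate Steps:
S = 65
(q + 1052)*(-2200 + S) = (3793 + 1052)*(-2200 + 65) = 4845*(-2135) = -10344075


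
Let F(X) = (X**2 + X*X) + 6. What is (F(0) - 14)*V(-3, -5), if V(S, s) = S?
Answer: 24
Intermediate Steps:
F(X) = 6 + 2*X**2 (F(X) = (X**2 + X**2) + 6 = 2*X**2 + 6 = 6 + 2*X**2)
(F(0) - 14)*V(-3, -5) = ((6 + 2*0**2) - 14)*(-3) = ((6 + 2*0) - 14)*(-3) = ((6 + 0) - 14)*(-3) = (6 - 14)*(-3) = -8*(-3) = 24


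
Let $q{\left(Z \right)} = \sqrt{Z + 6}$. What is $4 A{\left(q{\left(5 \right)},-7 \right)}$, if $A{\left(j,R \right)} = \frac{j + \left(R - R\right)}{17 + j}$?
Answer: $- \frac{22}{139} + \frac{34 \sqrt{11}}{139} \approx 0.65299$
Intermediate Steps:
$q{\left(Z \right)} = \sqrt{6 + Z}$
$A{\left(j,R \right)} = \frac{j}{17 + j}$ ($A{\left(j,R \right)} = \frac{j + 0}{17 + j} = \frac{j}{17 + j}$)
$4 A{\left(q{\left(5 \right)},-7 \right)} = 4 \frac{\sqrt{6 + 5}}{17 + \sqrt{6 + 5}} = 4 \frac{\sqrt{11}}{17 + \sqrt{11}} = \frac{4 \sqrt{11}}{17 + \sqrt{11}}$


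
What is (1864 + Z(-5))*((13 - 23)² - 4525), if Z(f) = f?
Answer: -8226075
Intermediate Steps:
(1864 + Z(-5))*((13 - 23)² - 4525) = (1864 - 5)*((13 - 23)² - 4525) = 1859*((-10)² - 4525) = 1859*(100 - 4525) = 1859*(-4425) = -8226075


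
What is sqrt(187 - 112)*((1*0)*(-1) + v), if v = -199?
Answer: -995*sqrt(3) ≈ -1723.4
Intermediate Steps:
sqrt(187 - 112)*((1*0)*(-1) + v) = sqrt(187 - 112)*((1*0)*(-1) - 199) = sqrt(75)*(0*(-1) - 199) = (5*sqrt(3))*(0 - 199) = (5*sqrt(3))*(-199) = -995*sqrt(3)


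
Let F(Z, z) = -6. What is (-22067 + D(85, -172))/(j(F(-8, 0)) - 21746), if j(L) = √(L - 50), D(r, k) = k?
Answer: 80601549/78814762 + 7413*I*√14/78814762 ≈ 1.0227 + 0.00035193*I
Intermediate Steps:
j(L) = √(-50 + L)
(-22067 + D(85, -172))/(j(F(-8, 0)) - 21746) = (-22067 - 172)/(√(-50 - 6) - 21746) = -22239/(√(-56) - 21746) = -22239/(2*I*√14 - 21746) = -22239/(-21746 + 2*I*√14)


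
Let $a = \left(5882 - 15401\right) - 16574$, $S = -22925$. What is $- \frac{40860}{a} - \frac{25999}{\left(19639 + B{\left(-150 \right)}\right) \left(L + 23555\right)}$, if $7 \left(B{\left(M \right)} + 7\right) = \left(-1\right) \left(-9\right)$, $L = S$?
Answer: $\frac{504717722293}{322743534210} \approx 1.5638$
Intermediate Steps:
$L = -22925$
$B{\left(M \right)} = - \frac{40}{7}$ ($B{\left(M \right)} = -7 + \frac{\left(-1\right) \left(-9\right)}{7} = -7 + \frac{1}{7} \cdot 9 = -7 + \frac{9}{7} = - \frac{40}{7}$)
$a = -26093$ ($a = -9519 - 16574 = -26093$)
$- \frac{40860}{a} - \frac{25999}{\left(19639 + B{\left(-150 \right)}\right) \left(L + 23555\right)} = - \frac{40860}{-26093} - \frac{25999}{\left(19639 - \frac{40}{7}\right) \left(-22925 + 23555\right)} = \left(-40860\right) \left(- \frac{1}{26093}\right) - \frac{25999}{\frac{137433}{7} \cdot 630} = \frac{40860}{26093} - \frac{25999}{12368970} = \frac{504717722293}{322743534210}$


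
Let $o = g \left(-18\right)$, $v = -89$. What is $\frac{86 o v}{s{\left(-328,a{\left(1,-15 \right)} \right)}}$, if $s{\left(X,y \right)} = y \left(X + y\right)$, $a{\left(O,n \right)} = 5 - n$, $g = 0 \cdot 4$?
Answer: $0$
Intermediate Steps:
$g = 0$
$o = 0$ ($o = 0 \left(-18\right) = 0$)
$\frac{86 o v}{s{\left(-328,a{\left(1,-15 \right)} \right)}} = \frac{86 \cdot 0 \left(-89\right)}{\left(5 - -15\right) \left(-328 + \left(5 - -15\right)\right)} = \frac{0 \left(-89\right)}{\left(5 + 15\right) \left(-328 + \left(5 + 15\right)\right)} = \frac{0}{20 \left(-328 + 20\right)} = \frac{0}{20 \left(-308\right)} = \frac{0}{-6160} = 0 \left(- \frac{1}{6160}\right) = 0$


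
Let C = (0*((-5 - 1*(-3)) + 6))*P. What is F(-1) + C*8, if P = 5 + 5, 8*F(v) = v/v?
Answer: ⅛ ≈ 0.12500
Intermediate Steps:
F(v) = ⅛ (F(v) = (v/v)/8 = (⅛)*1 = ⅛)
P = 10
C = 0 (C = (0*((-5 - 1*(-3)) + 6))*10 = (0*((-5 + 3) + 6))*10 = (0*(-2 + 6))*10 = (0*4)*10 = 0*10 = 0)
F(-1) + C*8 = ⅛ + 0*8 = ⅛ + 0 = ⅛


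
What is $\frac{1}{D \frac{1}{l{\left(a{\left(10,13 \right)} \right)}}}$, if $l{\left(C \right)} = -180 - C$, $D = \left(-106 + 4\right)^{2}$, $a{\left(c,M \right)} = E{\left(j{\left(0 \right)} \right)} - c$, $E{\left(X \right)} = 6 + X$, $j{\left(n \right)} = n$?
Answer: $- \frac{44}{2601} \approx -0.016917$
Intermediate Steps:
$a{\left(c,M \right)} = 6 - c$ ($a{\left(c,M \right)} = \left(6 + 0\right) - c = 6 - c$)
$D = 10404$ ($D = \left(-102\right)^{2} = 10404$)
$\frac{1}{D \frac{1}{l{\left(a{\left(10,13 \right)} \right)}}} = \frac{1}{10404 \frac{1}{-180 - \left(6 - 10\right)}} = \frac{1}{10404 \frac{1}{-180 - -4}} = \frac{1}{10404 \frac{1}{-180 + 4}} = \frac{1}{10404 \frac{1}{-176}} = \frac{1}{10404 \left(- \frac{1}{176}\right)} = \frac{1}{- \frac{2601}{44}} = - \frac{44}{2601}$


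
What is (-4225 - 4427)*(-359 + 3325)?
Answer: -25661832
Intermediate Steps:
(-4225 - 4427)*(-359 + 3325) = -8652*2966 = -25661832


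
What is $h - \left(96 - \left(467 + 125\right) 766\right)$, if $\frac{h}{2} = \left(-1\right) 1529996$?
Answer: $-2606616$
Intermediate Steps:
$h = -3059992$ ($h = 2 \left(\left(-1\right) 1529996\right) = 2 \left(-1529996\right) = -3059992$)
$h - \left(96 - \left(467 + 125\right) 766\right) = -3059992 - \left(96 - \left(467 + 125\right) 766\right) = -3059992 + \left(592 \cdot 766 - 96\right) = -3059992 + \left(453472 - 96\right) = -3059992 + 453376 = -2606616$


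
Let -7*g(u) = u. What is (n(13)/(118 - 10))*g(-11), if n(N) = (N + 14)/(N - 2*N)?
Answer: -11/364 ≈ -0.030220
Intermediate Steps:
g(u) = -u/7
n(N) = -(14 + N)/N (n(N) = (14 + N)/((-N)) = (14 + N)*(-1/N) = -(14 + N)/N)
(n(13)/(118 - 10))*g(-11) = (((-14 - 1*13)/13)/(118 - 10))*(-⅐*(-11)) = (((-14 - 13)/13)/108)*(11/7) = (((1/13)*(-27))*(1/108))*(11/7) = -27/13*1/108*(11/7) = -1/52*11/7 = -11/364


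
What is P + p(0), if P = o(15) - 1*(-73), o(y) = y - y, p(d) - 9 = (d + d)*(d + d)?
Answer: 82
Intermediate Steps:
p(d) = 9 + 4*d² (p(d) = 9 + (d + d)*(d + d) = 9 + (2*d)*(2*d) = 9 + 4*d²)
o(y) = 0
P = 73 (P = 0 - 1*(-73) = 0 + 73 = 73)
P + p(0) = 73 + (9 + 4*0²) = 73 + (9 + 4*0) = 73 + (9 + 0) = 73 + 9 = 82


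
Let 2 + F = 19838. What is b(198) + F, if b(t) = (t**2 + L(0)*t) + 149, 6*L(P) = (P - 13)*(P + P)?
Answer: 59189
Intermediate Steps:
F = 19836 (F = -2 + 19838 = 19836)
L(P) = P*(-13 + P)/3 (L(P) = ((P - 13)*(P + P))/6 = ((-13 + P)*(2*P))/6 = (2*P*(-13 + P))/6 = P*(-13 + P)/3)
b(t) = 149 + t**2 (b(t) = (t**2 + ((1/3)*0*(-13 + 0))*t) + 149 = (t**2 + ((1/3)*0*(-13))*t) + 149 = (t**2 + 0*t) + 149 = (t**2 + 0) + 149 = t**2 + 149 = 149 + t**2)
b(198) + F = (149 + 198**2) + 19836 = (149 + 39204) + 19836 = 39353 + 19836 = 59189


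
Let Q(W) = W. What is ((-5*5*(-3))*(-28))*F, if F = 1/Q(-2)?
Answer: 1050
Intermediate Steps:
F = -½ (F = 1/(-2) = -½ ≈ -0.50000)
((-5*5*(-3))*(-28))*F = ((-5*5*(-3))*(-28))*(-½) = (-25*(-3)*(-28))*(-½) = (75*(-28))*(-½) = -2100*(-½) = 1050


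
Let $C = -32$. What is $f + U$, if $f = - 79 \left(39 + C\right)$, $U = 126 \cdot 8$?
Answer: $455$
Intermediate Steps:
$U = 1008$
$f = -553$ ($f = - 79 \left(39 - 32\right) = \left(-79\right) 7 = -553$)
$f + U = -553 + 1008 = 455$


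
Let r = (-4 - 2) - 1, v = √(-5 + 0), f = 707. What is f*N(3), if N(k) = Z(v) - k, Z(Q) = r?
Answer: -7070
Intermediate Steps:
v = I*√5 (v = √(-5) = I*√5 ≈ 2.2361*I)
r = -7 (r = -6 - 1 = -7)
Z(Q) = -7
N(k) = -7 - k
f*N(3) = 707*(-7 - 1*3) = 707*(-7 - 3) = 707*(-10) = -7070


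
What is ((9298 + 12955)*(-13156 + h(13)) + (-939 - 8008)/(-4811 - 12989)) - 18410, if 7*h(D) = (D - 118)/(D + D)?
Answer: -67752003028389/231400 ≈ -2.9279e+8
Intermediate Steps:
h(D) = (-118 + D)/(14*D) (h(D) = ((D - 118)/(D + D))/7 = ((-118 + D)/((2*D)))/7 = ((-118 + D)*(1/(2*D)))/7 = ((-118 + D)/(2*D))/7 = (-118 + D)/(14*D))
((9298 + 12955)*(-13156 + h(13)) + (-939 - 8008)/(-4811 - 12989)) - 18410 = ((9298 + 12955)*(-13156 + (1/14)*(-118 + 13)/13) + (-939 - 8008)/(-4811 - 12989)) - 18410 = (22253*(-13156 + (1/14)*(1/13)*(-105)) - 8947/(-17800)) - 18410 = (22253*(-13156 - 15/26) - 8947*(-1/17800)) - 18410 = (22253*(-342071/26) + 8947/17800) - 18410 = (-7612105963/26 + 8947/17800) - 18410 = -67747742954389/231400 - 18410 = -67752003028389/231400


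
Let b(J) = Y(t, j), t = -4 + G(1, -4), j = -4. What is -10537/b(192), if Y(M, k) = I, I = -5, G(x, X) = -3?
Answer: 10537/5 ≈ 2107.4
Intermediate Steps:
t = -7 (t = -4 - 3 = -7)
Y(M, k) = -5
b(J) = -5
-10537/b(192) = -10537/(-5) = -10537*(-⅕) = 10537/5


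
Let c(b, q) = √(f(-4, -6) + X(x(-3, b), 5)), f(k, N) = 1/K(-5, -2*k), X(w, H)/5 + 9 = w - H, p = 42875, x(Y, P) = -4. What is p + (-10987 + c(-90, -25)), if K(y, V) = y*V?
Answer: 31888 + I*√36010/20 ≈ 31888.0 + 9.4881*I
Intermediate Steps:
K(y, V) = V*y
X(w, H) = -45 - 5*H + 5*w (X(w, H) = -45 + 5*(w - H) = -45 + (-5*H + 5*w) = -45 - 5*H + 5*w)
f(k, N) = 1/(10*k) (f(k, N) = 1/(-2*k*(-5)) = 1/(10*k))
c(b, q) = I*√36010/20 (c(b, q) = √((⅒)/(-4) + (-45 - 5*5 + 5*(-4))) = √((⅒)*(-¼) + (-45 - 25 - 20)) = √(-1/40 - 90) = √(-3601/40) = I*√36010/20)
p + (-10987 + c(-90, -25)) = 42875 + (-10987 + I*√36010/20) = 31888 + I*√36010/20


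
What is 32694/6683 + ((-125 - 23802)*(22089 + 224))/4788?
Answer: -3567784559261/31998204 ≈ -1.1150e+5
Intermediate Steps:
32694/6683 + ((-125 - 23802)*(22089 + 224))/4788 = 32694*(1/6683) - 23927*22313*(1/4788) = 32694/6683 - 533883151*1/4788 = 32694/6683 - 533883151/4788 = -3567784559261/31998204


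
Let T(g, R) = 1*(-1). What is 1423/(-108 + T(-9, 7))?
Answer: -1423/109 ≈ -13.055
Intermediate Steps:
T(g, R) = -1
1423/(-108 + T(-9, 7)) = 1423/(-108 - 1) = 1423/(-109) = 1423*(-1/109) = -1423/109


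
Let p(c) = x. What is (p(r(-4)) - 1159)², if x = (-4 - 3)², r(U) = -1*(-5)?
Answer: 1232100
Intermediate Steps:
r(U) = 5
x = 49 (x = (-7)² = 49)
p(c) = 49
(p(r(-4)) - 1159)² = (49 - 1159)² = (-1110)² = 1232100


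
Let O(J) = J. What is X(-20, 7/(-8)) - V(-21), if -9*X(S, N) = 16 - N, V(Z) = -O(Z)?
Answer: -183/8 ≈ -22.875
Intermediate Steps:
V(Z) = -Z
X(S, N) = -16/9 + N/9 (X(S, N) = -(16 - N)/9 = -16/9 + N/9)
X(-20, 7/(-8)) - V(-21) = (-16/9 + (7/(-8))/9) - (-1)*(-21) = (-16/9 + (7*(-⅛))/9) - 1*21 = (-16/9 + (⅑)*(-7/8)) - 21 = (-16/9 - 7/72) - 21 = -15/8 - 21 = -183/8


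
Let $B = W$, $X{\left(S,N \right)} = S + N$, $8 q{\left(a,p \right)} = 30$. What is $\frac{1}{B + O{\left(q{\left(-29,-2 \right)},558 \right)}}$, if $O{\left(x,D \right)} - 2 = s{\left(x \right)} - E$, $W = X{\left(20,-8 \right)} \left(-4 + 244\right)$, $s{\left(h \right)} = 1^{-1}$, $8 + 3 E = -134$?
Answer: $\frac{3}{8791} \approx 0.00034126$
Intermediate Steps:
$E = - \frac{142}{3}$ ($E = - \frac{8}{3} + \frac{1}{3} \left(-134\right) = - \frac{8}{3} - \frac{134}{3} = - \frac{142}{3} \approx -47.333$)
$q{\left(a,p \right)} = \frac{15}{4}$ ($q{\left(a,p \right)} = \frac{1}{8} \cdot 30 = \frac{15}{4}$)
$X{\left(S,N \right)} = N + S$
$s{\left(h \right)} = 1$
$W = 2880$ ($W = \left(-8 + 20\right) \left(-4 + 244\right) = 12 \cdot 240 = 2880$)
$O{\left(x,D \right)} = \frac{151}{3}$ ($O{\left(x,D \right)} = 2 + \left(1 - - \frac{142}{3}\right) = 2 + \left(1 + \frac{142}{3}\right) = 2 + \frac{145}{3} = \frac{151}{3}$)
$B = 2880$
$\frac{1}{B + O{\left(q{\left(-29,-2 \right)},558 \right)}} = \frac{1}{2880 + \frac{151}{3}} = \frac{1}{\frac{8791}{3}} = \frac{3}{8791}$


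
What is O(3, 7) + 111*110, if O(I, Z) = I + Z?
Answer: 12220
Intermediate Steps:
O(3, 7) + 111*110 = (3 + 7) + 111*110 = 10 + 12210 = 12220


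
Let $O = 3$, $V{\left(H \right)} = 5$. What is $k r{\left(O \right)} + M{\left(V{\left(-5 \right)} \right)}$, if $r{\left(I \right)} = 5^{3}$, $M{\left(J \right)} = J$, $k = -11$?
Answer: $-1370$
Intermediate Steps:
$r{\left(I \right)} = 125$
$k r{\left(O \right)} + M{\left(V{\left(-5 \right)} \right)} = \left(-11\right) 125 + 5 = -1375 + 5 = -1370$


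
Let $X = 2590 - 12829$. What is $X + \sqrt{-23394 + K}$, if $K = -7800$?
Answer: $-10239 + 3 i \sqrt{3466} \approx -10239.0 + 176.62 i$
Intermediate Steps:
$X = -10239$
$X + \sqrt{-23394 + K} = -10239 + \sqrt{-23394 - 7800} = -10239 + \sqrt{-31194} = -10239 + 3 i \sqrt{3466}$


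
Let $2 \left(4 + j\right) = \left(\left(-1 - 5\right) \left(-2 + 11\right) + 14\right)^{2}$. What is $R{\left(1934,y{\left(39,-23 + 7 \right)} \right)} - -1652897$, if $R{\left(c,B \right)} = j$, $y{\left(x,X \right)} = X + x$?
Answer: $1653693$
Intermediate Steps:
$j = 796$ ($j = -4 + \frac{\left(\left(-1 - 5\right) \left(-2 + 11\right) + 14\right)^{2}}{2} = -4 + \frac{\left(\left(-6\right) 9 + 14\right)^{2}}{2} = -4 + \frac{\left(-54 + 14\right)^{2}}{2} = -4 + \frac{\left(-40\right)^{2}}{2} = -4 + \frac{1}{2} \cdot 1600 = -4 + 800 = 796$)
$R{\left(c,B \right)} = 796$
$R{\left(1934,y{\left(39,-23 + 7 \right)} \right)} - -1652897 = 796 - -1652897 = 796 + 1652897 = 1653693$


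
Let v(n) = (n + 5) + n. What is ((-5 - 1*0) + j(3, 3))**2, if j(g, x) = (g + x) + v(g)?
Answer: 144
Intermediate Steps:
v(n) = 5 + 2*n (v(n) = (5 + n) + n = 5 + 2*n)
j(g, x) = 5 + x + 3*g (j(g, x) = (g + x) + (5 + 2*g) = 5 + x + 3*g)
((-5 - 1*0) + j(3, 3))**2 = ((-5 - 1*0) + (5 + 3 + 3*3))**2 = ((-5 + 0) + (5 + 3 + 9))**2 = (-5 + 17)**2 = 12**2 = 144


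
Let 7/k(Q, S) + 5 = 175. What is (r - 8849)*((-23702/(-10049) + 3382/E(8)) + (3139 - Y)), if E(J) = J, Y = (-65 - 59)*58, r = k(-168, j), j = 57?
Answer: -650397874543389/6833320 ≈ -9.5180e+7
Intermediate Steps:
k(Q, S) = 7/170 (k(Q, S) = 7/(-5 + 175) = 7/170)
r = 7/170 ≈ 0.041176
Y = -7192 (Y = -124*58 = -7192)
(r - 8849)*((-23702/(-10049) + 3382/E(8)) + (3139 - Y)) = (7/170 - 8849)*((-23702/(-10049) + 3382/8) + (3139 - 1*(-7192))) = -1504323*((-23702*(-1/10049) + 3382*(⅛)) + (3139 + 7192))/170 = -1504323*((23702/10049 + 1691/4) + 10331)/170 = -1504323*(17087667/40196 + 10331)/170 = -1504323/170*432352543/40196 = -650397874543389/6833320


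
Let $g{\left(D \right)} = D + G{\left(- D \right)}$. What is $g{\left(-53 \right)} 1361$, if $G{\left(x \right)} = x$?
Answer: $0$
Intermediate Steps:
$g{\left(D \right)} = 0$ ($g{\left(D \right)} = D - D = 0$)
$g{\left(-53 \right)} 1361 = 0 \cdot 1361 = 0$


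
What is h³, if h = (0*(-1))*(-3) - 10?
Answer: -1000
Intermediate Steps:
h = -10 (h = 0*(-3) - 10 = 0 - 10 = -10)
h³ = (-10)³ = -1000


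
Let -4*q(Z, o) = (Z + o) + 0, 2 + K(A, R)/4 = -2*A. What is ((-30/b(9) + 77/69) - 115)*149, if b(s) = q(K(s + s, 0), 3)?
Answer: -1179122/69 ≈ -17089.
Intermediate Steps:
K(A, R) = -8 - 8*A (K(A, R) = -8 + 4*(-2*A) = -8 - 8*A)
q(Z, o) = -Z/4 - o/4 (q(Z, o) = -((Z + o) + 0)/4 = -(Z + o)/4 = -Z/4 - o/4)
b(s) = 5/4 + 4*s (b(s) = -(-8 - 8*(s + s))/4 - ¼*3 = -(-8 - 16*s)/4 - ¾ = (2 + 4*s) - ¾ = 5/4 + 4*s)
((-30/b(9) + 77/69) - 115)*149 = ((-30/(5/4 + 4*9) + 77/69) - 115)*149 = ((-30/(5/4 + 36) + 77*(1/69)) - 115)*149 = ((-30/149/4 + 77/69) - 115)*149 = ((-30*4/149 + 77/69) - 115)*149 = ((-120/149 + 77/69) - 115)*149 = (3193/10281 - 115)*149 = -1179122/10281*149 = -1179122/69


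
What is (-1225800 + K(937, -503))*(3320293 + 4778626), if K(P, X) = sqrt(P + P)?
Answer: -9927654910200 + 8098919*sqrt(1874) ≈ -9.9273e+12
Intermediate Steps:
K(P, X) = sqrt(2)*sqrt(P) (K(P, X) = sqrt(2*P) = sqrt(2)*sqrt(P))
(-1225800 + K(937, -503))*(3320293 + 4778626) = (-1225800 + sqrt(2)*sqrt(937))*(3320293 + 4778626) = (-1225800 + sqrt(1874))*8098919 = -9927654910200 + 8098919*sqrt(1874)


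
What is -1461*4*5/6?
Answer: -4870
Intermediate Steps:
-1461*4*5/6 = -29220/6 = -1461*10/3 = -4870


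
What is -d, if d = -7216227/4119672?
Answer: 2405409/1373224 ≈ 1.7517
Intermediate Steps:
d = -2405409/1373224 (d = -7216227*1/4119672 = -2405409/1373224 ≈ -1.7517)
-d = -1*(-2405409/1373224) = 2405409/1373224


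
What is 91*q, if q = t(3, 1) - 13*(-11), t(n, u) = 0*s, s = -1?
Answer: 13013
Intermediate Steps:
t(n, u) = 0 (t(n, u) = 0*(-1) = 0)
q = 143 (q = 0 - 13*(-11) = 0 + 143 = 143)
91*q = 91*143 = 13013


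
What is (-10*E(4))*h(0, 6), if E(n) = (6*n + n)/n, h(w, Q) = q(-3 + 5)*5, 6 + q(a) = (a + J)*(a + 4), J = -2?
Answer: 2100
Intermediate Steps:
q(a) = -6 + (-2 + a)*(4 + a) (q(a) = -6 + (a - 2)*(a + 4) = -6 + (-2 + a)*(4 + a))
h(w, Q) = -30 (h(w, Q) = (-14 + (-3 + 5)² + 2*(-3 + 5))*5 = (-14 + 2² + 2*2)*5 = (-14 + 4 + 4)*5 = -6*5 = -30)
E(n) = 7 (E(n) = (7*n)/n = 7)
(-10*E(4))*h(0, 6) = -10*7*(-30) = -70*(-30) = 2100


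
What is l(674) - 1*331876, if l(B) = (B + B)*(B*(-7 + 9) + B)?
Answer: 2393780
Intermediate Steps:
l(B) = 6*B² (l(B) = (2*B)*(B*2 + B) = (2*B)*(2*B + B) = (2*B)*(3*B) = 6*B²)
l(674) - 1*331876 = 6*674² - 1*331876 = 6*454276 - 331876 = 2725656 - 331876 = 2393780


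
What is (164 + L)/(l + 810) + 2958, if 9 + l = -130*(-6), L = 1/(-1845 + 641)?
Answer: 331224791/111972 ≈ 2958.1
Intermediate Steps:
L = -1/1204 (L = 1/(-1204) = -1/1204 ≈ -0.00083056)
l = 771 (l = -9 - 130*(-6) = -9 + 780 = 771)
(164 + L)/(l + 810) + 2958 = (164 - 1/1204)/(771 + 810) + 2958 = (197455/1204)/1581 + 2958 = (197455/1204)*(1/1581) + 2958 = 11615/111972 + 2958 = 331224791/111972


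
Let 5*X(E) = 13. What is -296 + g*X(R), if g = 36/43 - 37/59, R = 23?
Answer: -3747831/12685 ≈ -295.45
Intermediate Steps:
X(E) = 13/5 (X(E) = (⅕)*13 = 13/5)
g = 533/2537 (g = 36*(1/43) - 37*1/59 = 36/43 - 37/59 = 533/2537 ≈ 0.21009)
-296 + g*X(R) = -296 + (533/2537)*(13/5) = -296 + 6929/12685 = -3747831/12685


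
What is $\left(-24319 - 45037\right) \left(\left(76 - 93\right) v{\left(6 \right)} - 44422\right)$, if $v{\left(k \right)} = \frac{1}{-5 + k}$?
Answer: $3082111284$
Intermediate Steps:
$\left(-24319 - 45037\right) \left(\left(76 - 93\right) v{\left(6 \right)} - 44422\right) = \left(-24319 - 45037\right) \left(\frac{76 - 93}{-5 + 6} - 44422\right) = - 69356 \left(- \frac{17}{1} - 44422\right) = - 69356 \left(\left(-17\right) 1 - 44422\right) = - 69356 \left(-17 - 44422\right) = \left(-69356\right) \left(-44439\right) = 3082111284$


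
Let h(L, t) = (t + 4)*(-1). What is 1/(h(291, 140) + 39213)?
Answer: 1/39069 ≈ 2.5596e-5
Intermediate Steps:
h(L, t) = -4 - t (h(L, t) = (4 + t)*(-1) = -4 - t)
1/(h(291, 140) + 39213) = 1/((-4 - 1*140) + 39213) = 1/((-4 - 140) + 39213) = 1/(-144 + 39213) = 1/39069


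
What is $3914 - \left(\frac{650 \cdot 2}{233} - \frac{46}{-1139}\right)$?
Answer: $\frac{1037233300}{265387} \approx 3908.4$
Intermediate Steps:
$3914 - \left(\frac{650 \cdot 2}{233} - \frac{46}{-1139}\right) = 3914 - \left(1300 \cdot \frac{1}{233} - - \frac{46}{1139}\right) = 3914 - \left(\frac{1300}{233} + \frac{46}{1139}\right) = 3914 - \frac{1491418}{265387} = \frac{1037233300}{265387}$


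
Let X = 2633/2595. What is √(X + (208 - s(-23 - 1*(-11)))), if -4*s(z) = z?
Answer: 4*√86706735/2595 ≈ 14.353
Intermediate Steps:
s(z) = -z/4
X = 2633/2595 (X = 2633*(1/2595) = 2633/2595 ≈ 1.0146)
√(X + (208 - s(-23 - 1*(-11)))) = √(2633/2595 + (208 - (-1)*(-23 - 1*(-11))/4)) = √(2633/2595 + (208 - (-1)*(-23 + 11)/4)) = √(2633/2595 + (208 - (-1)*(-12)/4)) = √(2633/2595 + (208 - 1*3)) = √(2633/2595 + (208 - 3)) = √(2633/2595 + 205) = √(534608/2595) = 4*√86706735/2595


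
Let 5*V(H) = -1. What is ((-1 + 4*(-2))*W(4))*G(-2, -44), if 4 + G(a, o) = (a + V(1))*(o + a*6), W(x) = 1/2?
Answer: -2682/5 ≈ -536.40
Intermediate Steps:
V(H) = -⅕ (V(H) = (⅕)*(-1) = -⅕)
W(x) = ½
G(a, o) = -4 + (-⅕ + a)*(o + 6*a) (G(a, o) = -4 + (a - ⅕)*(o + a*6) = -4 + (-⅕ + a)*(o + 6*a))
((-1 + 4*(-2))*W(4))*G(-2, -44) = ((-1 + 4*(-2))*(½))*(-4 + 6*(-2)² - 6/5*(-2) - ⅕*(-44) - 2*(-44)) = ((-1 - 8)*(½))*(-4 + 6*4 + 12/5 + 44/5 + 88) = (-9*½)*(-4 + 24 + 12/5 + 44/5 + 88) = -9/2*596/5 = -2682/5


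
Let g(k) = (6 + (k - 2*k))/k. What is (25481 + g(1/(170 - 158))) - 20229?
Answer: 5323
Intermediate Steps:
g(k) = (6 - k)/k
(25481 + g(1/(170 - 158))) - 20229 = (25481 + (6 - 1/(170 - 158))/(1/(170 - 158))) - 20229 = (25481 + (6 - 1/12)/(1/12)) - 20229 = (25481 + (6 - 1*1/12)/(1/12)) - 20229 = (25481 + 12*(6 - 1/12)) - 20229 = (25481 + 12*(71/12)) - 20229 = (25481 + 71) - 20229 = 25552 - 20229 = 5323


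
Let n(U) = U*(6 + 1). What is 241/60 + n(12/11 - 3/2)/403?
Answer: 1066463/265980 ≈ 4.0096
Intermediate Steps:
n(U) = 7*U (n(U) = U*7 = 7*U)
241/60 + n(12/11 - 3/2)/403 = 241/60 + (7*(12/11 - 3/2))/403 = 241*(1/60) + (7*(12*(1/11) - 3*1/2))*(1/403) = 241/60 + (7*(12/11 - 3/2))*(1/403) = 241/60 + (7*(-9/22))*(1/403) = 241/60 - 63/22*1/403 = 241/60 - 63/8866 = 1066463/265980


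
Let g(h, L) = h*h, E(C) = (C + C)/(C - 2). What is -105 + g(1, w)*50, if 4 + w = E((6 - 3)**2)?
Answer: -55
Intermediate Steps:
E(C) = 2*C/(-2 + C) (E(C) = (2*C)/(-2 + C) = 2*C/(-2 + C))
w = -10/7 (w = -4 + 2*(6 - 3)**2/(-2 + (6 - 3)**2) = -4 + 2*3**2/(-2 + 3**2) = -4 + 2*9/(-2 + 9) = -4 + 2*9/7 = -4 + 2*9*(1/7) = -4 + 18/7 = -10/7 ≈ -1.4286)
g(h, L) = h**2
-105 + g(1, w)*50 = -105 + 1**2*50 = -105 + 1*50 = -105 + 50 = -55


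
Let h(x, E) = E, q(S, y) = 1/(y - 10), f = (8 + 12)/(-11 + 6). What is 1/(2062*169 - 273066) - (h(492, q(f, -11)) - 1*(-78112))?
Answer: -123702149591/1583652 ≈ -78112.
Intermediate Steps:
f = -4 (f = 20/(-5) = 20*(-⅕) = -4)
q(S, y) = 1/(-10 + y)
1/(2062*169 - 273066) - (h(492, q(f, -11)) - 1*(-78112)) = 1/(2062*169 - 273066) - (1/(-10 - 11) - 1*(-78112)) = 1/(348478 - 273066) - (1/(-21) + 78112) = 1/75412 - (-1/21 + 78112) = 1/75412 - 1*1640351/21 = 1/75412 - 1640351/21 = -123702149591/1583652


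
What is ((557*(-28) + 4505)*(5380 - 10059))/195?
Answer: 17298263/65 ≈ 2.6613e+5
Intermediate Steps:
((557*(-28) + 4505)*(5380 - 10059))/195 = ((-15596 + 4505)*(-4679))*(1/195) = -11091*(-4679)*(1/195) = 51894789*(1/195) = 17298263/65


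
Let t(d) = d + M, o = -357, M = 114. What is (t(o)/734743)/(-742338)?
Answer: 9/20201024042 ≈ 4.4552e-10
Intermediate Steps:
t(d) = 114 + d (t(d) = d + 114 = 114 + d)
(t(o)/734743)/(-742338) = ((114 - 357)/734743)/(-742338) = -243*1/734743*(-1/742338) = -243/734743*(-1/742338) = 9/20201024042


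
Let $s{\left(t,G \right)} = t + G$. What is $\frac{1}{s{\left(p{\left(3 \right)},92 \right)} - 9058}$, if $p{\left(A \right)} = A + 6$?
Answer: $- \frac{1}{8957} \approx -0.00011164$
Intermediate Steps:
$p{\left(A \right)} = 6 + A$
$s{\left(t,G \right)} = G + t$
$\frac{1}{s{\left(p{\left(3 \right)},92 \right)} - 9058} = \frac{1}{\left(92 + \left(6 + 3\right)\right) - 9058} = \frac{1}{\left(92 + 9\right) - 9058} = \frac{1}{101 - 9058} = \frac{1}{-8957} = - \frac{1}{8957}$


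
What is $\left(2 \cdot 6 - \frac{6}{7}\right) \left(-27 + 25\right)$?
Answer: $- \frac{156}{7} \approx -22.286$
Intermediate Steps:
$\left(2 \cdot 6 - \frac{6}{7}\right) \left(-27 + 25\right) = \left(12 - \frac{6}{7}\right) \left(-2\right) = \frac{78}{7} \left(-2\right) = - \frac{156}{7}$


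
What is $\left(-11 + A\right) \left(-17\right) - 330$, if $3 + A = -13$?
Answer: $129$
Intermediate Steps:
$A = -16$ ($A = -3 - 13 = -16$)
$\left(-11 + A\right) \left(-17\right) - 330 = \left(-11 - 16\right) \left(-17\right) - 330 = \left(-27\right) \left(-17\right) - 330 = 459 - 330 = 129$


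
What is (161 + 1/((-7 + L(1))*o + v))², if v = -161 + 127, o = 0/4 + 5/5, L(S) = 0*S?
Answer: 43560000/1681 ≈ 25913.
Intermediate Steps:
L(S) = 0
o = 1 (o = 0*(¼) + 5*(⅕) = 0 + 1 = 1)
v = -34
(161 + 1/((-7 + L(1))*o + v))² = (161 + 1/((-7 + 0)*1 - 34))² = (161 + 1/(-7*1 - 34))² = (161 + 1/(-7 - 34))² = (161 + 1/(-41))² = (161 - 1/41)² = (6600/41)² = 43560000/1681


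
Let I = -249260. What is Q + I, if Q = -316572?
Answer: -565832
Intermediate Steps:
Q + I = -316572 - 249260 = -565832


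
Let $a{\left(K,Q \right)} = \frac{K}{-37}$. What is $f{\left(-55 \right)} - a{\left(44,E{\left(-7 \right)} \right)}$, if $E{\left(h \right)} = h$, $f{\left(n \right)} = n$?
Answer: $- \frac{1991}{37} \approx -53.811$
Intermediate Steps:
$a{\left(K,Q \right)} = - \frac{K}{37}$ ($a{\left(K,Q \right)} = K \left(- \frac{1}{37}\right) = - \frac{K}{37}$)
$f{\left(-55 \right)} - a{\left(44,E{\left(-7 \right)} \right)} = -55 - \left(- \frac{1}{37}\right) 44 = -55 - - \frac{44}{37} = -55 + \frac{44}{37} = - \frac{1991}{37}$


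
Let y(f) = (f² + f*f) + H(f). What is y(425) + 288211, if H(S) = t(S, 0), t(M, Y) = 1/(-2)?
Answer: 1298921/2 ≈ 6.4946e+5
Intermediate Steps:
t(M, Y) = -½
H(S) = -½
y(f) = -½ + 2*f² (y(f) = (f² + f*f) - ½ = (f² + f²) - ½ = 2*f² - ½ = -½ + 2*f²)
y(425) + 288211 = (-½ + 2*425²) + 288211 = (-½ + 2*180625) + 288211 = (-½ + 361250) + 288211 = 722499/2 + 288211 = 1298921/2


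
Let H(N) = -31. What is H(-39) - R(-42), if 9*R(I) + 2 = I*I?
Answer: -2041/9 ≈ -226.78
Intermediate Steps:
R(I) = -2/9 + I**2/9 (R(I) = -2/9 + (I*I)/9 = -2/9 + I**2/9)
H(-39) - R(-42) = -31 - (-2/9 + (1/9)*(-42)**2) = -31 - (-2/9 + (1/9)*1764) = -31 - (-2/9 + 196) = -31 - 1*1762/9 = -31 - 1762/9 = -2041/9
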